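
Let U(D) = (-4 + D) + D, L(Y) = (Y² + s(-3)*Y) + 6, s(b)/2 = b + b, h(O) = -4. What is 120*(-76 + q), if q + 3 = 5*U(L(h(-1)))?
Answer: 72120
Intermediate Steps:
s(b) = 4*b (s(b) = 2*(b + b) = 2*(2*b) = 4*b)
L(Y) = 6 + Y² - 12*Y (L(Y) = (Y² + (4*(-3))*Y) + 6 = (Y² - 12*Y) + 6 = 6 + Y² - 12*Y)
U(D) = -4 + 2*D
q = 677 (q = -3 + 5*(-4 + 2*(6 + (-4)² - 12*(-4))) = -3 + 5*(-4 + 2*(6 + 16 + 48)) = -3 + 5*(-4 + 2*70) = -3 + 5*(-4 + 140) = -3 + 5*136 = -3 + 680 = 677)
120*(-76 + q) = 120*(-76 + 677) = 120*601 = 72120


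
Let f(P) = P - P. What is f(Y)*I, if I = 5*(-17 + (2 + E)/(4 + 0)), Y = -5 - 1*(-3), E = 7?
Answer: 0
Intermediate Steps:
Y = -2 (Y = -5 + 3 = -2)
f(P) = 0
I = -295/4 (I = 5*(-17 + (2 + 7)/(4 + 0)) = 5*(-17 + 9/4) = 5*(-59/4) = -295/4 ≈ -73.750)
f(Y)*I = 0*(-295/4) = 0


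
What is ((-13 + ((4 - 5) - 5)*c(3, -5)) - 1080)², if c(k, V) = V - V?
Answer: 1194649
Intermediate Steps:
c(k, V) = 0
((-13 + ((4 - 5) - 5)*c(3, -5)) - 1080)² = ((-13 + ((4 - 5) - 5)*0) - 1080)² = ((-13 + (-1 - 5)*0) - 1080)² = ((-13 - 6*0) - 1080)² = ((-13 + 0) - 1080)² = (-13 - 1080)² = (-1093)² = 1194649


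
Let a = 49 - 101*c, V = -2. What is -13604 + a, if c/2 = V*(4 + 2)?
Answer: -11131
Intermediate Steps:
c = -24 (c = 2*(-2*(4 + 2)) = 2*(-2*6) = 2*(-12) = -24)
a = 2473 (a = 49 - 101*(-24) = 49 + 2424 = 2473)
-13604 + a = -13604 + 2473 = -11131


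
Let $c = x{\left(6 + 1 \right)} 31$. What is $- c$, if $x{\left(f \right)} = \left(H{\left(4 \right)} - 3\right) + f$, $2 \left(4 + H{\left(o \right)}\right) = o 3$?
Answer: $-186$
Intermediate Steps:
$H{\left(o \right)} = -4 + \frac{3 o}{2}$ ($H{\left(o \right)} = -4 + \frac{o 3}{2} = -4 + \frac{3 o}{2}$)
$x{\left(f \right)} = -1 + f$ ($x{\left(f \right)} = \left(\left(-4 + \frac{3}{2} \cdot 4\right) - 3\right) + f = \left(\left(-4 + 6\right) - 3\right) + f = \left(2 - 3\right) + f = -1 + f$)
$c = 186$ ($c = \left(-1 + \left(6 + 1\right)\right) 31 = \left(-1 + 7\right) 31 = 6 \cdot 31 = 186$)
$- c = \left(-1\right) 186 = -186$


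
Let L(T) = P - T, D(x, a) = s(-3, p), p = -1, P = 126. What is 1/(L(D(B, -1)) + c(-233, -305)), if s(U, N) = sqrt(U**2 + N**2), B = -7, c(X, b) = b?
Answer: -179/32031 + sqrt(10)/32031 ≈ -0.0054896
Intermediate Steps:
s(U, N) = sqrt(N**2 + U**2)
D(x, a) = sqrt(10) (D(x, a) = sqrt((-1)**2 + (-3)**2) = sqrt(1 + 9) = sqrt(10))
L(T) = 126 - T
1/(L(D(B, -1)) + c(-233, -305)) = 1/((126 - sqrt(10)) - 305) = 1/(-179 - sqrt(10))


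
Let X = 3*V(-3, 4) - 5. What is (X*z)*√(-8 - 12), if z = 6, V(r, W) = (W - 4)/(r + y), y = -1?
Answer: -60*I*√5 ≈ -134.16*I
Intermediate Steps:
V(r, W) = (-4 + W)/(-1 + r) (V(r, W) = (W - 4)/(r - 1) = (-4 + W)/(-1 + r))
X = -5 (X = 3*((-4 + 4)/(-1 - 3)) - 5 = 3*(0/(-4)) - 5 = 3*(-¼*0) - 5 = 3*0 - 5 = 0 - 5 = -5)
(X*z)*√(-8 - 12) = (-5*6)*√(-8 - 12) = -60*I*√5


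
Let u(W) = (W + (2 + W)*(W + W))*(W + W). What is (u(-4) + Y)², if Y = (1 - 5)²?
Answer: 6400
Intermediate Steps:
u(W) = 2*W*(W + 2*W*(2 + W)) (u(W) = (W + (2 + W)*(2*W))*(2*W) = (W + 2*W*(2 + W))*(2*W) = 2*W*(W + 2*W*(2 + W)))
Y = 16 (Y = (-4)² = 16)
(u(-4) + Y)² = ((-4)²*(10 + 4*(-4)) + 16)² = (16*(10 - 16) + 16)² = (16*(-6) + 16)² = (-96 + 16)² = (-80)² = 6400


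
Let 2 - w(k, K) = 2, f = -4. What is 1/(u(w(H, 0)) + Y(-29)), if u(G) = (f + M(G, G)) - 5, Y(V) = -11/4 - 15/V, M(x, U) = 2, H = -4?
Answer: -116/1071 ≈ -0.10831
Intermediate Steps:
w(k, K) = 0 (w(k, K) = 2 - 1*2 = 2 - 2 = 0)
Y(V) = -11/4 - 15/V (Y(V) = -11*1/4 - 15/V = -11/4 - 15/V)
u(G) = -7 (u(G) = (-4 + 2) - 5 = -2 - 5 = -7)
1/(u(w(H, 0)) + Y(-29)) = 1/(-7 + (-11/4 - 15/(-29))) = 1/(-7 + (-11/4 - 15*(-1/29))) = 1/(-7 + (-11/4 + 15/29)) = 1/(-7 - 259/116) = 1/(-1071/116) = -116/1071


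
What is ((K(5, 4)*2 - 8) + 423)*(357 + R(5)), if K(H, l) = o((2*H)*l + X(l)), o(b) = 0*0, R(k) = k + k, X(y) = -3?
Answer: 152305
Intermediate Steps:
R(k) = 2*k
o(b) = 0
K(H, l) = 0
((K(5, 4)*2 - 8) + 423)*(357 + R(5)) = ((0*2 - 8) + 423)*(357 + 2*5) = ((0 - 8) + 423)*(357 + 10) = (-8 + 423)*367 = 415*367 = 152305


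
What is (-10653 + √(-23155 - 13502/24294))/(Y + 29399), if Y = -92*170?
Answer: -10653/13759 + 2*I*√854148300198/167130573 ≈ -0.77426 + 0.01106*I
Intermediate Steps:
Y = -15640
(-10653 + √(-23155 - 13502/24294))/(Y + 29399) = (-10653 + √(-23155 - 13502/24294))/(-15640 + 29399) = (-10653 + √(-23155 - 13502*1/24294))/13759 = (-10653 + √(-23155 - 6751/12147))*(1/13759) = (-10653 + √(-281270536/12147))*(1/13759) = (-10653 + 2*I*√854148300198/12147)*(1/13759) = -10653/13759 + 2*I*√854148300198/167130573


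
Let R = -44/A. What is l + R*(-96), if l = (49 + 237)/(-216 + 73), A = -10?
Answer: -2122/5 ≈ -424.40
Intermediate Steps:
R = 22/5 (R = -44/(-10) = -44*(-1/10) = 22/5 ≈ 4.4000)
l = -2 (l = 286/(-143) = 286*(-1/143) = -2)
l + R*(-96) = -2 + (22/5)*(-96) = -2 - 2112/5 = -2122/5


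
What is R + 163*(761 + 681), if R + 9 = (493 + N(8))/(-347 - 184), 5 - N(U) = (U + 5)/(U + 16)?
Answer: 2995299589/12744 ≈ 2.3504e+5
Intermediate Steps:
N(U) = 5 - (5 + U)/(16 + U) (N(U) = 5 - (U + 5)/(U + 16) = 5 - (5 + U)/(16 + U))
R = -126635/12744 (R = -9 + (493 + (75 + 4*8)/(16 + 8))/(-347 - 184) = -9 + (493 + (75 + 32)/24)/(-531) = -9 + (493 + (1/24)*107)*(-1/531) = -9 + (493 + 107/24)*(-1/531) = -9 + (11939/24)*(-1/531) = -9 - 11939/12744 = -126635/12744 ≈ -9.9368)
R + 163*(761 + 681) = -126635/12744 + 163*(761 + 681) = -126635/12744 + 163*1442 = -126635/12744 + 235046 = 2995299589/12744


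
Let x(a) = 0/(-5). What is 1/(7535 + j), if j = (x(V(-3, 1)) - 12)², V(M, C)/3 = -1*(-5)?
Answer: 1/7679 ≈ 0.00013023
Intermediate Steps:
V(M, C) = 15 (V(M, C) = 3*(-1*(-5)) = 3*5 = 15)
x(a) = 0 (x(a) = 0*(-⅕) = 0)
j = 144 (j = (0 - 12)² = (-12)² = 144)
1/(7535 + j) = 1/(7535 + 144) = 1/7679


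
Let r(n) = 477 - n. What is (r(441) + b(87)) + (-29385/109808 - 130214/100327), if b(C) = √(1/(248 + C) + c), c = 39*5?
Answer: 379354811969/11016707216 + √21884210/335 ≈ 48.399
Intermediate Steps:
c = 195
b(C) = √(195 + 1/(248 + C)) (b(C) = √(1/(248 + C) + 195) = √(195 + 1/(248 + C)))
(r(441) + b(87)) + (-29385/109808 - 130214/100327) = ((477 - 1*441) + √((48361 + 195*87)/(248 + 87))) + (-29385/109808 - 130214/100327) = ((477 - 441) + √((48361 + 16965)/335)) + (-29385*1/109808 - 130214*1/100327) = (36 + √((1/335)*65326)) + (-29385/109808 - 130214/100327) = (36 + √(65326/335)) - 17246647807/11016707216 = (36 + √21884210/335) - 17246647807/11016707216 = 379354811969/11016707216 + √21884210/335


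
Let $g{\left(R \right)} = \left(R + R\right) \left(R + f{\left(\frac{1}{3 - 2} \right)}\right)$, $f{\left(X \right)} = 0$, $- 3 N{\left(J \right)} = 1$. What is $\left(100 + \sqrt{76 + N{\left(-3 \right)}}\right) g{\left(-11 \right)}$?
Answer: $24200 + \frac{242 \sqrt{681}}{3} \approx 26305.0$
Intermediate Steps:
$N{\left(J \right)} = - \frac{1}{3}$ ($N{\left(J \right)} = \left(- \frac{1}{3}\right) 1 = - \frac{1}{3}$)
$g{\left(R \right)} = 2 R^{2}$ ($g{\left(R \right)} = \left(R + R\right) \left(R + 0\right) = 2 R R = 2 R^{2}$)
$\left(100 + \sqrt{76 + N{\left(-3 \right)}}\right) g{\left(-11 \right)} = \left(100 + \sqrt{76 - \frac{1}{3}}\right) 2 \left(-11\right)^{2} = \left(100 + \sqrt{\frac{227}{3}}\right) 2 \cdot 121 = \left(100 + \frac{\sqrt{681}}{3}\right) 242 = 24200 + \frac{242 \sqrt{681}}{3}$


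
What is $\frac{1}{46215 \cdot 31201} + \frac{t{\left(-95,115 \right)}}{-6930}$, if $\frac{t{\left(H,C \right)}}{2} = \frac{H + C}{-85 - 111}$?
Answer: $\frac{160220908}{5440493253195} \approx 2.945 \cdot 10^{-5}$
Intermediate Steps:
$t{\left(H,C \right)} = - \frac{C}{98} - \frac{H}{98}$ ($t{\left(H,C \right)} = 2 \frac{H + C}{-85 - 111} = 2 \frac{C + H}{-196} = 2 \left(C + H\right) \left(- \frac{1}{196}\right) = 2 \left(- \frac{C}{196} - \frac{H}{196}\right) = - \frac{C}{98} - \frac{H}{98}$)
$\frac{1}{46215 \cdot 31201} + \frac{t{\left(-95,115 \right)}}{-6930} = \frac{1}{46215 \cdot 31201} + \frac{\left(- \frac{1}{98}\right) 115 - - \frac{95}{98}}{-6930} = \frac{1}{46215} \cdot \frac{1}{31201} + \left(- \frac{115}{98} + \frac{95}{98}\right) \left(- \frac{1}{6930}\right) = \frac{1}{1441954215} - - \frac{1}{33957} = \frac{1}{1441954215} + \frac{1}{33957} = \frac{160220908}{5440493253195}$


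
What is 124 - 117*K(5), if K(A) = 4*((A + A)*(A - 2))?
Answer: -13916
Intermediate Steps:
K(A) = 8*A*(-2 + A) (K(A) = 4*((2*A)*(-2 + A)) = 4*(2*A*(-2 + A)) = 8*A*(-2 + A))
124 - 117*K(5) = 124 - 936*5*(-2 + 5) = 124 - 936*5*3 = 124 - 117*120 = 124 - 14040 = -13916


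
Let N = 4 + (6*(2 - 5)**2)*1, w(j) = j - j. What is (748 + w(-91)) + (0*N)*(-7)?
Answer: 748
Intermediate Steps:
w(j) = 0
N = 58 (N = 4 + (6*(-3)**2)*1 = 4 + (6*9)*1 = 4 + 54*1 = 4 + 54 = 58)
(748 + w(-91)) + (0*N)*(-7) = (748 + 0) + (0*58)*(-7) = 748 + 0*(-7) = 748 + 0 = 748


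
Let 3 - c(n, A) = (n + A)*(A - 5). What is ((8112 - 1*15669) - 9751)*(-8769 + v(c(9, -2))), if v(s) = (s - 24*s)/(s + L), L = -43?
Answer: 1386665036/9 ≈ 1.5407e+8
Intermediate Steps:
c(n, A) = 3 - (-5 + A)*(A + n) (c(n, A) = 3 - (n + A)*(A - 5) = 3 - (A + n)*(-5 + A) = 3 - (-5 + A)*(A + n))
v(s) = -23*s/(-43 + s) (v(s) = (s - 24*s)/(s - 43) = (-23*s)/(-43 + s) = -23*s/(-43 + s))
((8112 - 1*15669) - 9751)*(-8769 + v(c(9, -2))) = ((8112 - 1*15669) - 9751)*(-8769 - 23*(3 - 1*(-2)² + 5*(-2) + 5*9 - 1*(-2)*9)/(-43 + (3 - 1*(-2)² + 5*(-2) + 5*9 - 1*(-2)*9))) = ((8112 - 15669) - 9751)*(-8769 - 23*(3 - 1*4 - 10 + 45 + 18)/(-43 + (3 - 1*4 - 10 + 45 + 18))) = (-7557 - 9751)*(-8769 - 23*(3 - 4 - 10 + 45 + 18)/(-43 + (3 - 4 - 10 + 45 + 18))) = -17308*(-8769 - 23*52/(-43 + 52)) = -17308*(-8769 - 23*52/9) = -17308*(-8769 - 23*52*⅑) = -17308*(-8769 - 1196/9) = -17308*(-80117/9) = 1386665036/9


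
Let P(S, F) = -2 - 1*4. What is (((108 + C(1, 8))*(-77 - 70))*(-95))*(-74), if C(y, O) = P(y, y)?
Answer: -105407820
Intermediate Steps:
P(S, F) = -6 (P(S, F) = -2 - 4 = -6)
C(y, O) = -6
(((108 + C(1, 8))*(-77 - 70))*(-95))*(-74) = (((108 - 6)*(-77 - 70))*(-95))*(-74) = ((102*(-147))*(-95))*(-74) = -14994*(-95)*(-74) = 1424430*(-74) = -105407820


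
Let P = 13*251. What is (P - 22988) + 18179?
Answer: -1546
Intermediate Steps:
P = 3263
(P - 22988) + 18179 = (3263 - 22988) + 18179 = -19725 + 18179 = -1546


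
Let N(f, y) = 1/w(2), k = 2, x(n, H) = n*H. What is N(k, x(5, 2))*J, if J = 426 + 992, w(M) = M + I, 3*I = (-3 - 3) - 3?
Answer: -1418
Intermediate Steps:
x(n, H) = H*n
I = -3 (I = ((-3 - 3) - 3)/3 = (-6 - 3)/3 = (1/3)*(-9) = -3)
w(M) = -3 + M (w(M) = M - 3 = -3 + M)
N(f, y) = -1 (N(f, y) = 1/(-3 + 2) = 1/(-1) = -1)
J = 1418
N(k, x(5, 2))*J = -1*1418 = -1418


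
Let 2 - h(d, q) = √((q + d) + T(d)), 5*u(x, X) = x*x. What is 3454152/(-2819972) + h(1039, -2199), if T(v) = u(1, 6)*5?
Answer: 546448/704993 - I*√1159 ≈ 0.77511 - 34.044*I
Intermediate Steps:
u(x, X) = x²/5 (u(x, X) = (x*x)/5 = x²/5)
T(v) = 1 (T(v) = ((⅕)*1²)*5 = ((⅕)*1)*5 = (⅕)*5 = 1)
h(d, q) = 2 - √(1 + d + q) (h(d, q) = 2 - √((q + d) + 1) = 2 - √((d + q) + 1) = 2 - √(1 + d + q))
3454152/(-2819972) + h(1039, -2199) = 3454152/(-2819972) + (2 - √(1 + 1039 - 2199)) = 3454152*(-1/2819972) + (2 - √(-1159)) = -863538/704993 + (2 - I*√1159) = 546448/704993 - I*√1159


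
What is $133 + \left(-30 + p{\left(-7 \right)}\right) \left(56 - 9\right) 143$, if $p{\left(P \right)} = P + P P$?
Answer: $80785$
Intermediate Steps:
$p{\left(P \right)} = P + P^{2}$
$133 + \left(-30 + p{\left(-7 \right)}\right) \left(56 - 9\right) 143 = 133 + \left(-30 - 7 \left(1 - 7\right)\right) \left(56 - 9\right) 143 = 133 + \left(-30 - -42\right) 47 \cdot 143 = 133 + \left(-30 + 42\right) 47 \cdot 143 = 133 + 12 \cdot 47 \cdot 143 = 133 + 564 \cdot 143 = 133 + 80652 = 80785$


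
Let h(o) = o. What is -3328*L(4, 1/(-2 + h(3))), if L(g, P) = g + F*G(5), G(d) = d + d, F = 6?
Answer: -212992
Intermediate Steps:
G(d) = 2*d
L(g, P) = 60 + g (L(g, P) = g + 6*(2*5) = g + 6*10 = g + 60 = 60 + g)
-3328*L(4, 1/(-2 + h(3))) = -3328*(60 + 4) = -3328*64 = -212992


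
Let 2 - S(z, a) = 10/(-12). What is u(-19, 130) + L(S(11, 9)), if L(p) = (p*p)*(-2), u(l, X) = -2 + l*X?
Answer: -44785/18 ≈ -2488.1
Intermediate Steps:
S(z, a) = 17/6 (S(z, a) = 2 - 10/(-12) = 2 - 10*(-1)/12 = 2 - 1*(-5/6) = 2 + 5/6 = 17/6)
u(l, X) = -2 + X*l
L(p) = -2*p**2 (L(p) = p**2*(-2) = -2*p**2)
u(-19, 130) + L(S(11, 9)) = (-2 + 130*(-19)) - 2*(17/6)**2 = (-2 - 2470) - 2*289/36 = -2472 - 289/18 = -44785/18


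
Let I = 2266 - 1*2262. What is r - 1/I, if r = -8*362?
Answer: -11585/4 ≈ -2896.3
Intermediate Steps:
I = 4 (I = 2266 - 2262 = 4)
r = -2896
r - 1/I = -2896 - 1/4 = -11585/4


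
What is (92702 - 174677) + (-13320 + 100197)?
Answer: 4902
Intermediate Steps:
(92702 - 174677) + (-13320 + 100197) = -81975 + 86877 = 4902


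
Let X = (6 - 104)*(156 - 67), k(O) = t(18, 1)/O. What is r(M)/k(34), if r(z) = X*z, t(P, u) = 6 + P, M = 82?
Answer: -3039617/3 ≈ -1.0132e+6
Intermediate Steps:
k(O) = 24/O (k(O) = (6 + 18)/O = 24/O)
X = -8722 (X = -98*89 = -8722)
r(z) = -8722*z
r(M)/k(34) = (-8722*82)/((24/34)) = -715204/(24*(1/34)) = -715204/12/17 = -715204*17/12 = -3039617/3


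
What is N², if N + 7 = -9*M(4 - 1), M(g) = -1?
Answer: 4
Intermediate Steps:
N = 2 (N = -7 - 9*(-1) = -7 + 9 = 2)
N² = 2² = 4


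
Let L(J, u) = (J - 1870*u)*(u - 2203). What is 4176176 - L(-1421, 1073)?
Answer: -2264785854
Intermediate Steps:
L(J, u) = (-2203 + u)*(J - 1870*u) (L(J, u) = (J - 1870*u)*(-2203 + u) = (-2203 + u)*(J - 1870*u))
4176176 - L(-1421, 1073) = 4176176 - (-2203*(-1421) - 1870*1073² + 4119610*1073 - 1421*1073) = 4176176 - (3130463 - 1870*1151329 + 4420341530 - 1524733) = 4176176 - (3130463 - 2152985230 + 4420341530 - 1524733) = 4176176 - 1*2268962030 = 4176176 - 2268962030 = -2264785854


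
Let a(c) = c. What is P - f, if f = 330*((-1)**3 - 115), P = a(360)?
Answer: 38640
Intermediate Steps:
P = 360
f = -38280 (f = 330*(-1 - 115) = 330*(-116) = -38280)
P - f = 360 - 1*(-38280) = 360 + 38280 = 38640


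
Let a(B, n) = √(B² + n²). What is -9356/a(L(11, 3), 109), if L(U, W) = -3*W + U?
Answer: -9356*√11885/11885 ≈ -85.820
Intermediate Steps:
L(U, W) = U - 3*W
-9356/a(L(11, 3), 109) = -9356/√((11 - 3*3)² + 109²) = -9356/√((11 - 9)² + 11881) = -9356/√(2² + 11881) = -9356/√(4 + 11881) = -9356*√11885/11885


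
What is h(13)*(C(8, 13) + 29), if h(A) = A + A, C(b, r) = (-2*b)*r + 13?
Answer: -4316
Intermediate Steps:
C(b, r) = 13 - 2*b*r (C(b, r) = -2*b*r + 13 = 13 - 2*b*r)
h(A) = 2*A
h(13)*(C(8, 13) + 29) = (2*13)*((13 - 2*8*13) + 29) = 26*((13 - 208) + 29) = 26*(-195 + 29) = 26*(-166) = -4316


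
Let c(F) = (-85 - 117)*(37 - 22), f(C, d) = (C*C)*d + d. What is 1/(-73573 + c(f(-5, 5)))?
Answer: -1/76603 ≈ -1.3054e-5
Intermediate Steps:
f(C, d) = d + d*C**2 (f(C, d) = C**2*d + d = d*C**2 + d = d + d*C**2)
c(F) = -3030 (c(F) = -202*15 = -3030)
1/(-73573 + c(f(-5, 5))) = 1/(-73573 - 3030) = 1/(-76603) = -1/76603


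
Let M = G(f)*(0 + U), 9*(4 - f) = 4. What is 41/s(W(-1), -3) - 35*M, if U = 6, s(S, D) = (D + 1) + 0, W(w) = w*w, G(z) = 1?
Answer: -461/2 ≈ -230.50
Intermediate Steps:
f = 32/9 (f = 4 - 1/9*4 = 4 - 4/9 = 32/9 ≈ 3.5556)
W(w) = w**2
s(S, D) = 1 + D (s(S, D) = (1 + D) + 0 = 1 + D)
M = 6 (M = 1*(0 + 6) = 1*6 = 6)
41/s(W(-1), -3) - 35*M = 41/(1 - 3) - 35*6 = 41/(-2) - 210 = 41*(-1/2) - 210 = -41/2 - 210 = -461/2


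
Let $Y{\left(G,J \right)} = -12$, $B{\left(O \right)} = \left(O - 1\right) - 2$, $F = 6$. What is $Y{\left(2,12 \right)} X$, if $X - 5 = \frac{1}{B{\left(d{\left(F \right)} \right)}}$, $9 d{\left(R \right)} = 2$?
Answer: $- \frac{1392}{25} \approx -55.68$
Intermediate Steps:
$d{\left(R \right)} = \frac{2}{9}$ ($d{\left(R \right)} = \frac{1}{9} \cdot 2 = \frac{2}{9}$)
$B{\left(O \right)} = -3 + O$ ($B{\left(O \right)} = \left(-1 + O\right) - 2 = -3 + O$)
$X = \frac{116}{25}$ ($X = 5 + \frac{1}{-3 + \frac{2}{9}} = 5 + \frac{1}{- \frac{25}{9}} = 5 - \frac{9}{25} = \frac{116}{25} \approx 4.64$)
$Y{\left(2,12 \right)} X = \left(-12\right) \frac{116}{25} = - \frac{1392}{25}$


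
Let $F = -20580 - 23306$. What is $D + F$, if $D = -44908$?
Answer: $-88794$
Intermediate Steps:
$F = -43886$
$D + F = -44908 - 43886 = -88794$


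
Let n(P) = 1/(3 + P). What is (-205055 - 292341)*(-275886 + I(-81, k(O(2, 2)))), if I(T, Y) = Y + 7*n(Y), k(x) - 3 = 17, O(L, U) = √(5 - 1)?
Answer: 3155933351756/23 ≈ 1.3721e+11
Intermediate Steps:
O(L, U) = 2 (O(L, U) = √4 = 2)
k(x) = 20 (k(x) = 3 + 17 = 20)
I(T, Y) = Y + 7/(3 + Y)
(-205055 - 292341)*(-275886 + I(-81, k(O(2, 2)))) = (-205055 - 292341)*(-275886 + (7 + 20*(3 + 20))/(3 + 20)) = -497396*(-275886 + (7 + 20*23)/23) = -497396*(-275886 + (7 + 460)/23) = -497396*(-275886 + (1/23)*467) = -497396*(-275886 + 467/23) = -497396*(-6344911/23) = 3155933351756/23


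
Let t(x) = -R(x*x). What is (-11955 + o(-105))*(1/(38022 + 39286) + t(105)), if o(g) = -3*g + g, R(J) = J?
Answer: 10010506609755/77308 ≈ 1.2949e+8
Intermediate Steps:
o(g) = -2*g
t(x) = -x² (t(x) = -x*x = -x²)
(-11955 + o(-105))*(1/(38022 + 39286) + t(105)) = (-11955 - 2*(-105))*(1/(38022 + 39286) - 1*105²) = (-11955 + 210)*(1/77308 - 1*11025) = -11745*(1/77308 - 11025) = -11745*(-852320699/77308) = 10010506609755/77308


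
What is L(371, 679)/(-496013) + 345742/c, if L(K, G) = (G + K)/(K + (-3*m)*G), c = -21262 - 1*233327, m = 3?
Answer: -14062383366137/10354915199874 ≈ -1.3580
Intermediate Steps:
c = -254589 (c = -21262 - 233327 = -254589)
L(K, G) = (G + K)/(K - 9*G) (L(K, G) = (G + K)/(K + (-3*3)*G) = (G + K)/(K - 9*G))
L(371, 679)/(-496013) + 345742/c = ((-1*679 - 1*371)/(-1*371 + 9*679))/(-496013) + 345742/(-254589) = ((-679 - 371)/(-371 + 6111))*(-1/496013) + 345742*(-1/254589) = (-1050/5740)*(-1/496013) - 345742/254589 = ((1/5740)*(-1050))*(-1/496013) - 345742/254589 = -15/82*(-1/496013) - 345742/254589 = 15/40673066 - 345742/254589 = -14062383366137/10354915199874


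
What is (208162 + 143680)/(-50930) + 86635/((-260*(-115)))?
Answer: -24431021/6091228 ≈ -4.0108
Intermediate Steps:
(208162 + 143680)/(-50930) + 86635/((-260*(-115))) = 351842*(-1/50930) + 86635/29900 = -175921/25465 + 86635*(1/29900) = -175921/25465 + 17327/5980 = -24431021/6091228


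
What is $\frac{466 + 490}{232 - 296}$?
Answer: $- \frac{239}{16} \approx -14.938$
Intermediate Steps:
$\frac{466 + 490}{232 - 296} = \frac{956}{-64} = 956 \left(- \frac{1}{64}\right) = - \frac{239}{16}$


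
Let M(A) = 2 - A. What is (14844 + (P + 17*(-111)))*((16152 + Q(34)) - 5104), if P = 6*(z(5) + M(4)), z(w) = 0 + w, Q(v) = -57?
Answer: 142608225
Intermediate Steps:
z(w) = w
P = 18 (P = 6*(5 + (2 - 1*4)) = 6*(5 + (2 - 4)) = 6*(5 - 2) = 6*3 = 18)
(14844 + (P + 17*(-111)))*((16152 + Q(34)) - 5104) = (14844 + (18 + 17*(-111)))*((16152 - 57) - 5104) = (14844 + (18 - 1887))*(16095 - 5104) = (14844 - 1869)*10991 = 12975*10991 = 142608225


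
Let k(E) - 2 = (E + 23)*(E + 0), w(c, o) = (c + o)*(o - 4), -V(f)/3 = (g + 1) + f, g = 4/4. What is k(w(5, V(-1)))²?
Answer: 15376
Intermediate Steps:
g = 1 (g = 4*(¼) = 1)
V(f) = -6 - 3*f (V(f) = -3*((1 + 1) + f) = -3*(2 + f) = -6 - 3*f)
w(c, o) = (-4 + o)*(c + o) (w(c, o) = (c + o)*(-4 + o) = (-4 + o)*(c + o))
k(E) = 2 + E*(23 + E) (k(E) = 2 + (E + 23)*(E + 0) = 2 + (23 + E)*E = 2 + E*(23 + E))
k(w(5, V(-1)))² = (2 + ((-6 - 3*(-1))² - 4*5 - 4*(-6 - 3*(-1)) + 5*(-6 - 3*(-1)))² + 23*((-6 - 3*(-1))² - 4*5 - 4*(-6 - 3*(-1)) + 5*(-6 - 3*(-1))))² = (2 + ((-6 + 3)² - 20 - 4*(-6 + 3) + 5*(-6 + 3))² + 23*((-6 + 3)² - 20 - 4*(-6 + 3) + 5*(-6 + 3)))² = (2 + ((-3)² - 20 - 4*(-3) + 5*(-3))² + 23*((-3)² - 20 - 4*(-3) + 5*(-3)))² = (2 + (9 - 20 + 12 - 15)² + 23*(9 - 20 + 12 - 15))² = (2 + (-14)² + 23*(-14))² = (2 + 196 - 322)² = (-124)² = 15376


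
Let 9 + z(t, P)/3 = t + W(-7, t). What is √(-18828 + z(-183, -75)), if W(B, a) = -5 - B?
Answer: I*√19398 ≈ 139.28*I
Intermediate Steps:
z(t, P) = -21 + 3*t (z(t, P) = -27 + 3*(t + (-5 - 1*(-7))) = -27 + 3*(t + (-5 + 7)) = -27 + 3*(t + 2) = -27 + 3*(2 + t) = -27 + (6 + 3*t) = -21 + 3*t)
√(-18828 + z(-183, -75)) = √(-18828 + (-21 + 3*(-183))) = √(-18828 + (-21 - 549)) = √(-18828 - 570) = √(-19398) = I*√19398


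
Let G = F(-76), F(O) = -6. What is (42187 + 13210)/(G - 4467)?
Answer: -55397/4473 ≈ -12.385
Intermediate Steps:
G = -6
(42187 + 13210)/(G - 4467) = (42187 + 13210)/(-6 - 4467) = 55397/(-4473) = 55397*(-1/4473) = -55397/4473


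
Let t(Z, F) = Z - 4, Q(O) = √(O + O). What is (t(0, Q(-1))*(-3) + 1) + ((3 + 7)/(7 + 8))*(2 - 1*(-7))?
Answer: 19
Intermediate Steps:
Q(O) = √2*√O (Q(O) = √(2*O) = √2*√O)
t(Z, F) = -4 + Z
(t(0, Q(-1))*(-3) + 1) + ((3 + 7)/(7 + 8))*(2 - 1*(-7)) = ((-4 + 0)*(-3) + 1) + ((3 + 7)/(7 + 8))*(2 - 1*(-7)) = (-4*(-3) + 1) + (10/15)*(2 + 7) = (12 + 1) + (10*(1/15))*9 = 13 + (⅔)*9 = 13 + 6 = 19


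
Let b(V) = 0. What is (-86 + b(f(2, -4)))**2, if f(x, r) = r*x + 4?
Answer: 7396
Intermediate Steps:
f(x, r) = 4 + r*x
(-86 + b(f(2, -4)))**2 = (-86 + 0)**2 = (-86)**2 = 7396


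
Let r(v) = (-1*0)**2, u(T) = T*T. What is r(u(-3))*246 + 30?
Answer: 30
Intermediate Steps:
u(T) = T**2
r(v) = 0 (r(v) = 0**2 = 0)
r(u(-3))*246 + 30 = 0*246 + 30 = 0 + 30 = 30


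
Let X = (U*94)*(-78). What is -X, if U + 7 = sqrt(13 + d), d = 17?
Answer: -51324 + 7332*sqrt(30) ≈ -11165.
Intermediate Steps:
U = -7 + sqrt(30) (U = -7 + sqrt(13 + 17) = -7 + sqrt(30) ≈ -1.5228)
X = 51324 - 7332*sqrt(30) (X = ((-7 + sqrt(30))*94)*(-78) = (-658 + 94*sqrt(30))*(-78) = 51324 - 7332*sqrt(30) ≈ 11165.)
-X = -(51324 - 7332*sqrt(30)) = -51324 + 7332*sqrt(30)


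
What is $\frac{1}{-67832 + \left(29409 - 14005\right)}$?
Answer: $- \frac{1}{52428} \approx -1.9074 \cdot 10^{-5}$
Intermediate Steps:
$\frac{1}{-67832 + \left(29409 - 14005\right)} = \frac{1}{-67832 + 15404} = \frac{1}{-52428} = - \frac{1}{52428}$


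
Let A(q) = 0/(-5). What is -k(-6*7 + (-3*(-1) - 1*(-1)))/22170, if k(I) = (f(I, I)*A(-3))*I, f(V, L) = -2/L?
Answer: 0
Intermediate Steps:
A(q) = 0 (A(q) = 0*(-1/5) = 0)
k(I) = 0 (k(I) = (-2/I*0)*I = 0*I = 0)
-k(-6*7 + (-3*(-1) - 1*(-1)))/22170 = -1*0/22170 = 0*(1/22170) = 0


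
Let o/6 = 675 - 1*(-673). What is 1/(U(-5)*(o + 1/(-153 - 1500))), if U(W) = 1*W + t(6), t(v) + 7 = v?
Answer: -551/26738926 ≈ -2.0607e-5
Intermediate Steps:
t(v) = -7 + v
U(W) = -1 + W (U(W) = 1*W + (-7 + 6) = W - 1 = -1 + W)
o = 8088 (o = 6*(675 - 1*(-673)) = 6*(675 + 673) = 6*1348 = 8088)
1/(U(-5)*(o + 1/(-153 - 1500))) = 1/((-1 - 5)*(8088 + 1/(-153 - 1500))) = 1/(-6*(8088 + 1/(-1653))) = 1/(-6*(8088 - 1/1653)) = 1/(-6*13369463/1653) = 1/(-26738926/551) = -551/26738926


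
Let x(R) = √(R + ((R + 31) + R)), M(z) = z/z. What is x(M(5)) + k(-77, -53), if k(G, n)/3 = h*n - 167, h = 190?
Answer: -30711 + √34 ≈ -30705.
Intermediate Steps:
k(G, n) = -501 + 570*n (k(G, n) = 3*(190*n - 167) = 3*(-167 + 190*n) = -501 + 570*n)
M(z) = 1
x(R) = √(31 + 3*R) (x(R) = √(R + ((31 + R) + R)) = √(R + (31 + 2*R)) = √(31 + 3*R))
x(M(5)) + k(-77, -53) = √(31 + 3*1) + (-501 + 570*(-53)) = √(31 + 3) + (-501 - 30210) = √34 - 30711 = -30711 + √34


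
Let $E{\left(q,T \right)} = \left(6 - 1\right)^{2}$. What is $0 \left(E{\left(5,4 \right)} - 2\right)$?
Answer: $0$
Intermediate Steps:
$E{\left(q,T \right)} = 25$ ($E{\left(q,T \right)} = 5^{2} = 25$)
$0 \left(E{\left(5,4 \right)} - 2\right) = 0 \left(25 - 2\right) = 0 \cdot 23 = 0$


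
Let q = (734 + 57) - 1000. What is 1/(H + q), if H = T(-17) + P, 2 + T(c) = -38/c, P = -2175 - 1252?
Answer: -17/61808 ≈ -0.00027505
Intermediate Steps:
P = -3427
T(c) = -2 - 38/c
q = -209 (q = 791 - 1000 = -209)
H = -58255/17 (H = (-2 - 38/(-17)) - 3427 = (-2 - 38*(-1/17)) - 3427 = (-2 + 38/17) - 3427 = 4/17 - 3427 = -58255/17 ≈ -3426.8)
1/(H + q) = 1/(-58255/17 - 209) = 1/(-61808/17) = -17/61808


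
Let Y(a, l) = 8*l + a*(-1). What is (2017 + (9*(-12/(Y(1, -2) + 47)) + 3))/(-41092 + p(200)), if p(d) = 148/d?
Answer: -100820/2054563 ≈ -0.049071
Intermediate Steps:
Y(a, l) = -a + 8*l (Y(a, l) = 8*l - a = -a + 8*l)
(2017 + (9*(-12/(Y(1, -2) + 47)) + 3))/(-41092 + p(200)) = (2017 + (9*(-12/((-1*1 + 8*(-2)) + 47)) + 3))/(-41092 + 148/200) = (2017 + (9*(-12/((-1 - 16) + 47)) + 3))/(-41092 + 148*(1/200)) = (2017 + (9*(-12/(-17 + 47)) + 3))/(-41092 + 37/50) = (2017 + (9*(-12/30) + 3))/(-2054563/50) = (2017 + (9*(-12*1/30) + 3))*(-50/2054563) = (2017 + (9*(-⅖) + 3))*(-50/2054563) = (2017 + (-18/5 + 3))*(-50/2054563) = (2017 - ⅗)*(-50/2054563) = (10082/5)*(-50/2054563) = -100820/2054563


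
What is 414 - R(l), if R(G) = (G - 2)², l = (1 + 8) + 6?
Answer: 245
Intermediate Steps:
l = 15 (l = 9 + 6 = 15)
R(G) = (-2 + G)²
414 - R(l) = 414 - (-2 + 15)² = 414 - 1*13² = 414 - 1*169 = 414 - 169 = 245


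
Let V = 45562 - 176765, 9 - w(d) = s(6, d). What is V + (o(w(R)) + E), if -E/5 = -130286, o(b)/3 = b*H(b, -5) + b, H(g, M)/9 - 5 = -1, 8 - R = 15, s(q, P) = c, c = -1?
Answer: 521337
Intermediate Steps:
s(q, P) = -1
R = -7 (R = 8 - 1*15 = 8 - 15 = -7)
H(g, M) = 36 (H(g, M) = 45 + 9*(-1) = 45 - 9 = 36)
w(d) = 10 (w(d) = 9 - 1*(-1) = 9 + 1 = 10)
o(b) = 111*b (o(b) = 3*(b*36 + b) = 3*(36*b + b) = 3*(37*b) = 111*b)
E = 651430 (E = -5*(-130286) = 651430)
V = -131203
V + (o(w(R)) + E) = -131203 + (111*10 + 651430) = -131203 + (1110 + 651430) = -131203 + 652540 = 521337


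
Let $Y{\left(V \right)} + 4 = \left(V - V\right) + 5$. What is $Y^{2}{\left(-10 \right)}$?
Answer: $1$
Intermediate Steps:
$Y{\left(V \right)} = 1$ ($Y{\left(V \right)} = -4 + \left(\left(V - V\right) + 5\right) = -4 + \left(0 + 5\right) = -4 + 5 = 1$)
$Y^{2}{\left(-10 \right)} = 1^{2} = 1$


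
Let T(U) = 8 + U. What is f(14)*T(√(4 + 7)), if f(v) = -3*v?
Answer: -336 - 42*√11 ≈ -475.30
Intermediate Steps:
f(14)*T(√(4 + 7)) = (-3*14)*(8 + √(4 + 7)) = -42*(8 + √11) = -336 - 42*√11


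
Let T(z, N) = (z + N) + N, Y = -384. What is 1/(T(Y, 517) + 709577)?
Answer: 1/710227 ≈ 1.4080e-6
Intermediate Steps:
T(z, N) = z + 2*N (T(z, N) = (N + z) + N = z + 2*N)
1/(T(Y, 517) + 709577) = 1/((-384 + 2*517) + 709577) = 1/((-384 + 1034) + 709577) = 1/(650 + 709577) = 1/710227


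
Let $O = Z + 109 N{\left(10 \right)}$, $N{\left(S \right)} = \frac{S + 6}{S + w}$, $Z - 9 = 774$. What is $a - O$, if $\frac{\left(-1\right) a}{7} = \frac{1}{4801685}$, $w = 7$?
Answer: $- \frac{10327052542}{11661235} \approx -885.59$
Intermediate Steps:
$Z = 783$ ($Z = 9 + 774 = 783$)
$N{\left(S \right)} = \frac{6 + S}{7 + S}$ ($N{\left(S \right)} = \frac{S + 6}{S + 7} = \frac{6 + S}{7 + S}$)
$O = \frac{15055}{17}$ ($O = 783 + 109 \frac{6 + 10}{7 + 10} = 783 + 109 \cdot \frac{1}{17} \cdot 16 = 783 + 109 \cdot \frac{16}{17} = 783 + \frac{1744}{17} = \frac{15055}{17} \approx 885.59$)
$a = - \frac{1}{685955}$ ($a = - \frac{7}{4801685} = \left(-7\right) \frac{1}{4801685} = - \frac{1}{685955} \approx -1.4578 \cdot 10^{-6}$)
$a - O = - \frac{1}{685955} - \frac{15055}{17} = - \frac{10327052542}{11661235}$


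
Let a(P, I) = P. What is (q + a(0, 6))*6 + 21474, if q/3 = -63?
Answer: 20340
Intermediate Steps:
q = -189 (q = 3*(-63) = -189)
(q + a(0, 6))*6 + 21474 = (-189 + 0)*6 + 21474 = -189*6 + 21474 = -1134 + 21474 = 20340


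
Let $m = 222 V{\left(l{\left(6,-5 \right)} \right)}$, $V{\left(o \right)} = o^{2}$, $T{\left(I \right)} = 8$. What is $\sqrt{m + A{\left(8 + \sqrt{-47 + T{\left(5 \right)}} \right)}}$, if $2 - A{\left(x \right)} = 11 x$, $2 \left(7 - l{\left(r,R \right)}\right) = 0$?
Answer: $\sqrt{10792 - 11 i \sqrt{39}} \approx 103.89 - 0.3306 i$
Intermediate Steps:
$l{\left(r,R \right)} = 7$ ($l{\left(r,R \right)} = 7 - 0 = 7 + 0 = 7$)
$m = 10878$ ($m = 222 \cdot 7^{2} = 222 \cdot 49 = 10878$)
$A{\left(x \right)} = 2 - 11 x$
$\sqrt{m + A{\left(8 + \sqrt{-47 + T{\left(5 \right)}} \right)}} = \sqrt{10878 + \left(2 - 11 \left(8 + \sqrt{-47 + 8}\right)\right)} = \sqrt{10878 + \left(2 - 11 \left(8 + \sqrt{-39}\right)\right)} = \sqrt{10878 + \left(2 - 11 \left(8 + i \sqrt{39}\right)\right)} = \sqrt{10878 - \left(86 + 11 i \sqrt{39}\right)} = \sqrt{10792 - 11 i \sqrt{39}}$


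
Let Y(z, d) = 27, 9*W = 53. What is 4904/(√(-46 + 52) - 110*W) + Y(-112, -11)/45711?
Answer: -217798358713/28771192451 - 198612*√6/16994207 ≈ -7.5986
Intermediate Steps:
W = 53/9 (W = (⅑)*53 = 53/9 ≈ 5.8889)
4904/(√(-46 + 52) - 110*W) + Y(-112, -11)/45711 = 4904/(√(-46 + 52) - 110*53/9) + 27/45711 = 4904/(√6 - 5830/9) + 27*(1/45711) = 4904/(-5830/9 + √6) + 1/1693 = 1/1693 + 4904/(-5830/9 + √6)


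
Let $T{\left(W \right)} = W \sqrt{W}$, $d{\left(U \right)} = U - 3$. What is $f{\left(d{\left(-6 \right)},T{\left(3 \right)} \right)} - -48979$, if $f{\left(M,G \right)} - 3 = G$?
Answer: $48982 + 3 \sqrt{3} \approx 48987.0$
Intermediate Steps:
$d{\left(U \right)} = -3 + U$
$T{\left(W \right)} = W^{\frac{3}{2}}$
$f{\left(M,G \right)} = 3 + G$
$f{\left(d{\left(-6 \right)},T{\left(3 \right)} \right)} - -48979 = \left(3 + 3^{\frac{3}{2}}\right) - -48979 = \left(3 + 3 \sqrt{3}\right) + 48979 = 48982 + 3 \sqrt{3}$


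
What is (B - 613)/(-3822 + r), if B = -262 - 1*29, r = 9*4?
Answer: 452/1893 ≈ 0.23877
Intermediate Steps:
r = 36
B = -291 (B = -262 - 29 = -291)
(B - 613)/(-3822 + r) = (-291 - 613)/(-3822 + 36) = -904/(-3786) = -904*(-1/3786) = 452/1893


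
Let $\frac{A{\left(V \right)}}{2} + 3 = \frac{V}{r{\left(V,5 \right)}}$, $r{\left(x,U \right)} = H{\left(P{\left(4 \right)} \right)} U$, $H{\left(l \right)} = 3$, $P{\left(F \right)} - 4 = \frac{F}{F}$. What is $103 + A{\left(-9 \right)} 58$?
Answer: $- \frac{1573}{5} \approx -314.6$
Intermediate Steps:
$P{\left(F \right)} = 5$ ($P{\left(F \right)} = 4 + \frac{F}{F} = 4 + 1 = 5$)
$r{\left(x,U \right)} = 3 U$
$A{\left(V \right)} = -6 + \frac{2 V}{15}$ ($A{\left(V \right)} = -6 + 2 \frac{V}{3 \cdot 5} = -6 + 2 \frac{V}{15} = -6 + \frac{2 V}{15}$)
$103 + A{\left(-9 \right)} 58 = 103 + \left(-6 + \frac{2}{15} \left(-9\right)\right) 58 = 103 + \left(-6 - \frac{6}{5}\right) 58 = 103 - \frac{2088}{5} = - \frac{1573}{5}$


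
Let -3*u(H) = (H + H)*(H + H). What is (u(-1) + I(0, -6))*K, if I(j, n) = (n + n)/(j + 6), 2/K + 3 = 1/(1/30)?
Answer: -20/81 ≈ -0.24691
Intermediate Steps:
K = 2/27 (K = 2/(-3 + 1/(1/30)) = 2/(-3 + 30) = 2/27 ≈ 0.074074)
I(j, n) = 2*n/(6 + j) (I(j, n) = (2*n)/(6 + j) = 2*n/(6 + j))
u(H) = -4*H²/3 (u(H) = -(H + H)*(H + H)/3 = -2*H*2*H/3 = -4*H²/3)
(u(-1) + I(0, -6))*K = (-4/3*(-1)² + 2*(-6)/(6 + 0))*(2/27) = (-4/3*1 + 2*(-6)/6)*(2/27) = (-4/3 + 2*(-6)*(⅙))*(2/27) = (-4/3 - 2)*(2/27) = -10/3*2/27 = -20/81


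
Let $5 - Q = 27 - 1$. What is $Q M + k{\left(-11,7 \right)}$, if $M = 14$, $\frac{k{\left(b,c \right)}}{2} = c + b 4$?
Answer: $-368$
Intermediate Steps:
$k{\left(b,c \right)} = 2 c + 8 b$ ($k{\left(b,c \right)} = 2 \left(c + b 4\right) = 2 \left(c + 4 b\right) = 2 c + 8 b$)
$Q = -21$ ($Q = 5 - \left(27 - 1\right) = 5 - 26 = -21$)
$Q M + k{\left(-11,7 \right)} = \left(-21\right) 14 + \left(2 \cdot 7 + 8 \left(-11\right)\right) = -294 + \left(14 - 88\right) = -294 - 74 = -368$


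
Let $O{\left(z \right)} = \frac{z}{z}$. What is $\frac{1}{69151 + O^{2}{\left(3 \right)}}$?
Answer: $\frac{1}{69152} \approx 1.4461 \cdot 10^{-5}$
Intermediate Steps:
$O{\left(z \right)} = 1$
$\frac{1}{69151 + O^{2}{\left(3 \right)}} = \frac{1}{69151 + 1^{2}} = \frac{1}{69151 + 1} = \frac{1}{69152}$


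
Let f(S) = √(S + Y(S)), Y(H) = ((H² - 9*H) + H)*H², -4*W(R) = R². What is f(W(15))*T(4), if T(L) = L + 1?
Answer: 75*√13010561/16 ≈ 16908.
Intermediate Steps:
W(R) = -R²/4
Y(H) = H²*(H² - 8*H) (Y(H) = (H² - 8*H)*H² = H²*(H² - 8*H))
f(S) = √(S + S³*(-8 + S))
T(L) = 1 + L
f(W(15))*T(4) = √((-¼*15²)*(1 + (-¼*15²)²*(-8 - ¼*15²)))*(1 + 4) = √((-¼*225)*(1 + (-¼*225)²*(-8 - ¼*225)))*5 = √(-225*(1 + (-225/4)²*(-8 - 225/4))/4)*5 = √(-225*(1 + (50625/16)*(-257/4))/4)*5 = √(-225*(1 - 13010625/64)/4)*5 = √(-225/4*(-13010561/64))*5 = √(2927376225/256)*5 = (15*√13010561/16)*5 = 75*√13010561/16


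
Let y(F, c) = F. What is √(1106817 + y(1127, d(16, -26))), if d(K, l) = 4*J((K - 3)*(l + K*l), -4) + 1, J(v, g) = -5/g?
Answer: 2*√276986 ≈ 1052.6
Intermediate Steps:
d(K, l) = 6 (d(K, l) = 4*(-5/(-4)) + 1 = 4*(-5*(-¼)) + 1 = 4*(5/4) + 1 = 5 + 1 = 6)
√(1106817 + y(1127, d(16, -26))) = √(1106817 + 1127) = √1107944 = 2*√276986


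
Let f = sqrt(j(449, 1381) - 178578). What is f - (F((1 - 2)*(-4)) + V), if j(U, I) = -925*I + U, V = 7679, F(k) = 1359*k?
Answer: -13115 + I*sqrt(1455554) ≈ -13115.0 + 1206.5*I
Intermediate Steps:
j(U, I) = U - 925*I
f = I*sqrt(1455554) (f = sqrt((449 - 925*1381) - 178578) = sqrt((449 - 1277425) - 178578) = sqrt(-1276976 - 178578) = sqrt(-1455554) = I*sqrt(1455554) ≈ 1206.5*I)
f - (F((1 - 2)*(-4)) + V) = I*sqrt(1455554) - (1359*((1 - 2)*(-4)) + 7679) = I*sqrt(1455554) - (1359*(-1*(-4)) + 7679) = I*sqrt(1455554) - (1359*4 + 7679) = I*sqrt(1455554) - (5436 + 7679) = I*sqrt(1455554) - 1*13115 = I*sqrt(1455554) - 13115 = -13115 + I*sqrt(1455554)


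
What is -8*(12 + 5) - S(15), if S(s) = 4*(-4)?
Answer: -120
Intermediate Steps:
S(s) = -16
-8*(12 + 5) - S(15) = -8*(12 + 5) - 1*(-16) = -8*17 + 16 = -136 + 16 = -120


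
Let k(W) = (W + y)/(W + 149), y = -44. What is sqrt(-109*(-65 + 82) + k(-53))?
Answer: I*sqrt(1067910)/24 ≈ 43.058*I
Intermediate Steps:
k(W) = (-44 + W)/(149 + W) (k(W) = (W - 44)/(W + 149) = (-44 + W)/(149 + W))
sqrt(-109*(-65 + 82) + k(-53)) = sqrt(-109*(-65 + 82) + (-44 - 53)/(149 - 53)) = sqrt(-109*17 - 97/96) = sqrt(-1853 + (1/96)*(-97)) = sqrt(-1853 - 97/96) = sqrt(-177985/96) = I*sqrt(1067910)/24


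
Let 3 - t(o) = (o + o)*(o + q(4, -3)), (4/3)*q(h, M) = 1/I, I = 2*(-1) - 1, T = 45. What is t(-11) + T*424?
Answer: 37671/2 ≈ 18836.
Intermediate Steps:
I = -3 (I = -2 - 1 = -3)
q(h, M) = -1/4 (q(h, M) = (3/4)/(-3) = (3/4)*(-1/3) = -1/4)
t(o) = 3 - 2*o*(-1/4 + o) (t(o) = 3 - (o + o)*(o - 1/4) = 3 - 2*o*(-1/4 + o))
t(-11) + T*424 = (3 + (1/2)*(-11) - 2*(-11)**2) + 45*424 = (3 - 11/2 - 2*121) + 19080 = (3 - 11/2 - 242) + 19080 = -489/2 + 19080 = 37671/2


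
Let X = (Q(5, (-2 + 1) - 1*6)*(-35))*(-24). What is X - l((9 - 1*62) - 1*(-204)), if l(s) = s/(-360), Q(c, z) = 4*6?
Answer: 7257751/360 ≈ 20160.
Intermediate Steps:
Q(c, z) = 24
l(s) = -s/360 (l(s) = s*(-1/360) = -s/360)
X = 20160 (X = (24*(-35))*(-24) = -840*(-24) = 20160)
X - l((9 - 1*62) - 1*(-204)) = 20160 - (-1)*((9 - 1*62) - 1*(-204))/360 = 20160 - (-1)*((9 - 62) + 204)/360 = 20160 - (-1)*(-53 + 204)/360 = 20160 - (-1)*151/360 = 20160 - 1*(-151/360) = 20160 + 151/360 = 7257751/360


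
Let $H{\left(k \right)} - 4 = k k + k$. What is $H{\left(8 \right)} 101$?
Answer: $7676$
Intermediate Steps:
$H{\left(k \right)} = 4 + k + k^{2}$ ($H{\left(k \right)} = 4 + \left(k k + k\right) = 4 + \left(k^{2} + k\right) = 4 + \left(k + k^{2}\right) = 4 + k + k^{2}$)
$H{\left(8 \right)} 101 = \left(4 + 8 + 8^{2}\right) 101 = \left(4 + 8 + 64\right) 101 = 76 \cdot 101 = 7676$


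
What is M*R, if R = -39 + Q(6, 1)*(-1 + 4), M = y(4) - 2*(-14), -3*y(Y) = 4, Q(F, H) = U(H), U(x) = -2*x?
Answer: -1200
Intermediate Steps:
Q(F, H) = -2*H
y(Y) = -4/3 (y(Y) = -1/3*4 = -4/3)
M = 80/3 (M = -4/3 - 2*(-14) = -4/3 + 28 = 80/3 ≈ 26.667)
R = -45 (R = -39 + (-2*1)*(-1 + 4) = -39 - 2*3 = -39 - 6 = -45)
M*R = (80/3)*(-45) = -1200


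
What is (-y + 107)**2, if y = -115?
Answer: 49284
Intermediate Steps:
(-y + 107)**2 = (-1*(-115) + 107)**2 = (115 + 107)**2 = 222**2 = 49284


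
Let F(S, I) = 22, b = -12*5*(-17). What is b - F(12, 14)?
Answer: 998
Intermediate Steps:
b = 1020 (b = -60*(-17) = 1020)
b - F(12, 14) = 1020 - 1*22 = 1020 - 22 = 998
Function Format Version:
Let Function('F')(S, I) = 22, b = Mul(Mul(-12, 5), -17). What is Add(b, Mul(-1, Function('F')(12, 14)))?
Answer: 998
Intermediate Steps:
b = 1020 (b = Mul(-60, -17) = 1020)
Add(b, Mul(-1, Function('F')(12, 14))) = Add(1020, Mul(-1, 22)) = Add(1020, -22) = 998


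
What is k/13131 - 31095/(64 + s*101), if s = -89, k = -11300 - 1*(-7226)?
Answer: 8265511/2604315 ≈ 3.1738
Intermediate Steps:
k = -4074 (k = -11300 + 7226 = -4074)
k/13131 - 31095/(64 + s*101) = -4074/13131 - 31095/(64 - 89*101) = -4074*1/13131 - 31095/(64 - 8989) = -1358/4377 - 31095/(-8925) = -1358/4377 - 31095*(-1/8925) = -1358/4377 + 2073/595 = 8265511/2604315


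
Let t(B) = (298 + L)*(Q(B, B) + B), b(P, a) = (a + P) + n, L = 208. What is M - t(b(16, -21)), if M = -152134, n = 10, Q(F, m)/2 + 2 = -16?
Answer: -136448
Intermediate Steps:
Q(F, m) = -36 (Q(F, m) = -4 + 2*(-16) = -4 - 32 = -36)
b(P, a) = 10 + P + a (b(P, a) = (a + P) + 10 = (P + a) + 10 = 10 + P + a)
t(B) = -18216 + 506*B (t(B) = (298 + 208)*(-36 + B) = 506*(-36 + B) = -18216 + 506*B)
M - t(b(16, -21)) = -152134 - (-18216 + 506*(10 + 16 - 21)) = -152134 - (-18216 + 506*5) = -152134 - (-18216 + 2530) = -152134 - 1*(-15686) = -152134 + 15686 = -136448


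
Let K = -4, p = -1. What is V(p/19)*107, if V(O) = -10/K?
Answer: 535/2 ≈ 267.50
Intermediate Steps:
V(O) = 5/2 (V(O) = -10/(-4) = -10*(-¼) = 5/2)
V(p/19)*107 = (5/2)*107 = 535/2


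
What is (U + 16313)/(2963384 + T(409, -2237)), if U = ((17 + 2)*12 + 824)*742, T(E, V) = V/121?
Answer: 96424537/358567227 ≈ 0.26892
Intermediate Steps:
T(E, V) = V/121 (T(E, V) = V*(1/121) = V/121)
U = 780584 (U = (19*12 + 824)*742 = (228 + 824)*742 = 1052*742 = 780584)
(U + 16313)/(2963384 + T(409, -2237)) = (780584 + 16313)/(2963384 + (1/121)*(-2237)) = 796897/(2963384 - 2237/121) = 796897/(358567227/121) = 796897*(121/358567227) = 96424537/358567227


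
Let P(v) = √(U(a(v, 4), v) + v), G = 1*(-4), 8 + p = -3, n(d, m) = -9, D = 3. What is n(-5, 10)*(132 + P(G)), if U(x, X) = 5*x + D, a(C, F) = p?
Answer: -1188 - 18*I*√14 ≈ -1188.0 - 67.35*I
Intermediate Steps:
p = -11 (p = -8 - 3 = -11)
G = -4
a(C, F) = -11
U(x, X) = 3 + 5*x (U(x, X) = 5*x + 3 = 3 + 5*x)
P(v) = √(-52 + v) (P(v) = √((3 + 5*(-11)) + v) = √((3 - 55) + v) = √(-52 + v))
n(-5, 10)*(132 + P(G)) = -9*(132 + √(-52 - 4)) = -9*(132 + √(-56)) = -9*(132 + 2*I*√14) = -1188 - 18*I*√14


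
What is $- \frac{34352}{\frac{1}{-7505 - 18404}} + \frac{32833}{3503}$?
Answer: $\frac{3117760998737}{3503} \approx 8.9003 \cdot 10^{8}$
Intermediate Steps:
$- \frac{34352}{\frac{1}{-7505 - 18404}} + \frac{32833}{3503} = - \frac{34352}{\frac{1}{-25909}} + 32833 \cdot \frac{1}{3503} = - \frac{34352}{- \frac{1}{25909}} + \frac{32833}{3503} = \left(-34352\right) \left(-25909\right) + \frac{32833}{3503} = 890025968 + \frac{32833}{3503} = \frac{3117760998737}{3503}$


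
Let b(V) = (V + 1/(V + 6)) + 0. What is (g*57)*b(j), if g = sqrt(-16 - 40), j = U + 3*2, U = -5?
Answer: 912*I*sqrt(14)/7 ≈ 487.48*I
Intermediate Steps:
j = 1 (j = -5 + 3*2 = -5 + 6 = 1)
g = 2*I*sqrt(14) (g = sqrt(-56) = 2*I*sqrt(14) ≈ 7.4833*I)
b(V) = V + 1/(6 + V) (b(V) = (V + 1/(6 + V)) + 0 = V + 1/(6 + V))
(g*57)*b(j) = ((2*I*sqrt(14))*57)*((1 + 1**2 + 6*1)/(6 + 1)) = (114*I*sqrt(14))*((1 + 1 + 6)/7) = (114*I*sqrt(14))*((1/7)*8) = (114*I*sqrt(14))*(8/7) = 912*I*sqrt(14)/7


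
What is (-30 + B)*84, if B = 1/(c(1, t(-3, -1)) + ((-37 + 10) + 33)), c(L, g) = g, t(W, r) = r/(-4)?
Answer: -62664/25 ≈ -2506.6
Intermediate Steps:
t(W, r) = -r/4 (t(W, r) = r*(-¼) = -r/4)
B = 4/25 (B = 1/(-¼*(-1) + ((-37 + 10) + 33)) = 1/(¼ + (-27 + 33)) = 1/(¼ + 6) = 1/(25/4) = 4/25 ≈ 0.16000)
(-30 + B)*84 = (-30 + 4/25)*84 = -746/25*84 = -62664/25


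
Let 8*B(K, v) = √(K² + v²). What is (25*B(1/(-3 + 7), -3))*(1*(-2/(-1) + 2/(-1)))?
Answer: 0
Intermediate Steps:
B(K, v) = √(K² + v²)/8
(25*B(1/(-3 + 7), -3))*(1*(-2/(-1) + 2/(-1))) = (25*(√((1/(-3 + 7))² + (-3)²)/8))*(1*(-2/(-1) + 2/(-1))) = (25*(√((1/4)² + 9)/8))*(1*(-2*(-1) + 2*(-1))) = (25*(√((¼)² + 9)/8))*(1*(2 - 2)) = (25*(√(1/16 + 9)/8))*(1*0) = (25*(√(145/16)/8))*0 = (25*((√145/4)/8))*0 = (25*(√145/32))*0 = (25*√145/32)*0 = 0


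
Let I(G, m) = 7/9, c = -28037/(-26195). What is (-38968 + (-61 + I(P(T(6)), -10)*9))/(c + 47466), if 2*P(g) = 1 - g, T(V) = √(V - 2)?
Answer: -1022181290/1243399907 ≈ -0.82209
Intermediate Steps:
T(V) = √(-2 + V)
P(g) = ½ - g/2 (P(g) = (1 - g)/2 = ½ - g/2)
c = 28037/26195 (c = -28037*(-1/26195) = 28037/26195 ≈ 1.0703)
I(G, m) = 7/9 (I(G, m) = 7*(⅑) = 7/9)
(-38968 + (-61 + I(P(T(6)), -10)*9))/(c + 47466) = (-38968 + (-61 + (7/9)*9))/(28037/26195 + 47466) = (-38968 + (-61 + 7))/(1243399907/26195) = (-38968 - 54)*(26195/1243399907) = -39022*26195/1243399907 = -1022181290/1243399907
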